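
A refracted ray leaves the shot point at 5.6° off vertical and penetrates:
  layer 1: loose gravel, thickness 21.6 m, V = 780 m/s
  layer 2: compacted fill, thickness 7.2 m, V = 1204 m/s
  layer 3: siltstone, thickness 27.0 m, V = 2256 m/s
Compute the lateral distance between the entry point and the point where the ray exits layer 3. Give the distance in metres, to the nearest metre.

Ray parameter p = sin 5.6° / 780 m/s = 1.2511e-04 s/m.
Layer 1: θ = 5.60°; offset = 21.6·tan 5.60° = 2.118 m.
Layer 2: sin θ = p·1204 = 0.1506 → θ = 8.66°; offset = 7.2·tan 8.66° = 1.097 m.
Layer 3: sin θ = p·2256 = 0.2822 → θ = 16.39°; offset = 27.0·tan 16.39° = 7.943 m.
Total horizontal offset = 11.158 m.

11 m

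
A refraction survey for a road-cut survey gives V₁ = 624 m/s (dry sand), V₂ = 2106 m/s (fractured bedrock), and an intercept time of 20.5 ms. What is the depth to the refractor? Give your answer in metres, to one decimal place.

θ_c = arcsin(624/2106) = 17.24°; cos θ_c = 0.9551.
tᵢ = 2h cos θ_c/V₁ ⇒ h = tᵢ·V₁/(2 cos θ_c) = 0.0205·624/(2·0.9551) = 6.70 m.

6.7 m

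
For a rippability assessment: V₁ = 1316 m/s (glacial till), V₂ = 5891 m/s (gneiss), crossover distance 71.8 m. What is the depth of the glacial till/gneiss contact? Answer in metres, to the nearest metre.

x_cross = 2h·√((V₂+V₁)/(V₂−V₁)) → h = x_cross / (2·√((V₂+V₁)/(V₂−V₁))).
√((V₂+V₁)/(V₂−V₁)) = √((5891+1316)/(5891−1316)) = 1.2551.
h = 71.8 / (2·1.2551) = 28.60 m.

29 m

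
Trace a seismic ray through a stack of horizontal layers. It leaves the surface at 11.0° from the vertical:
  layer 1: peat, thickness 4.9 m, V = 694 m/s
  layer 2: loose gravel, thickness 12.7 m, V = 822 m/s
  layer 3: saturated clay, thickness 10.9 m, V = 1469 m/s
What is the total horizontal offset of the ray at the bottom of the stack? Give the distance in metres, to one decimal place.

p = sin θ₁/V₁ = sin 11.0°/694 = 2.7494e-04 s/m is conserved through the stack.
Layer 1: θ = 11.00°; offset = 4.9·tan 11.00° = 0.952 m.
Layer 2: sin θ = p·822 = 0.2260 → θ = 13.06°; offset = 12.7·tan 13.06° = 2.946 m.
Layer 3: sin θ = p·1469 = 0.4039 → θ = 23.82°; offset = 10.9·tan 23.82° = 4.812 m.
Summing the layer offsets gives 8.711 m.

8.7 m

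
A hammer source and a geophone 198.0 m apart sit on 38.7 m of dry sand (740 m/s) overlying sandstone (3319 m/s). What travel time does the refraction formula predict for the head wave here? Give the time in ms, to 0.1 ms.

161.6 ms

θ_c = arcsin(V₁/V₂) = arcsin(740/3319) = 12.88°, cos θ_c = 0.9748.
Intercept time tᵢ = 2h cos θ_c / V₁ = 2·38.7·0.9748/740 = 0.10196 s.
t = x/V₂ + tᵢ = 198.0/3319 + 0.10196 = 0.16162 s.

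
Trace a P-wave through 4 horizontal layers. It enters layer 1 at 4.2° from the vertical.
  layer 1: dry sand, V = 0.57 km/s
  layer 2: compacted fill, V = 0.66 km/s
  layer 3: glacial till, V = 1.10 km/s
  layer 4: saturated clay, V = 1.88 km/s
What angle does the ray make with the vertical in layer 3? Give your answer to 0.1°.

Ray parameter p = sin 4.2° / 0.57 = 1.2849e-01 s/km.
sin θ_3 = p·V_3 = 1.2849e-01 × 1.10 = 0.1413.
θ_3 = 8.13° from the vertical.

8.1°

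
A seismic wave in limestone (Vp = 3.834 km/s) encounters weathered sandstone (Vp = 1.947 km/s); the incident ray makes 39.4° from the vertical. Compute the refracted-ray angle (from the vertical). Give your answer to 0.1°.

Snell's law: sin θ₂ = (V₂/V₁)·sin θ₁ = (1.947/3.834)·sin 39.4° = 0.3223.
θ₂ = arcsin 0.3223 = 18.80° from the normal.

18.8°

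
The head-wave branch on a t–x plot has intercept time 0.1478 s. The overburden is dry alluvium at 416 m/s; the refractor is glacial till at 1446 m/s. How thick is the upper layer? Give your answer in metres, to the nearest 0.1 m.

θ_c = arcsin(416/1446) = 16.72°; cos θ_c = 0.9577.
tᵢ = 2h cos θ_c/V₁ ⇒ h = tᵢ·V₁/(2 cos θ_c) = 0.1478·416/(2·0.9577) = 32.10 m.

32.1 m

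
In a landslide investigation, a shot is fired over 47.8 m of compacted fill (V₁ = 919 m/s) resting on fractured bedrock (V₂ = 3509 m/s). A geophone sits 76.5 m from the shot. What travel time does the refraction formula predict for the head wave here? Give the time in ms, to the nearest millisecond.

θ_c = arcsin(V₁/V₂) = arcsin(919/3509) = 15.18°, cos θ_c = 0.9651.
Intercept time tᵢ = 2h cos θ_c / V₁ = 2·47.8·0.9651/919 = 0.10040 s.
t = x/V₂ + tᵢ = 76.5/3509 + 0.10040 = 0.12220 s.

122 ms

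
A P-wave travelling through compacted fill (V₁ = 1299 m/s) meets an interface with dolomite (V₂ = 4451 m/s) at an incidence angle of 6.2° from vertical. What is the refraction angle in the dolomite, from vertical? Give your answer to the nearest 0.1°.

sin θ₁/V₁ = sin θ₂/V₂ ⇒ sin θ₂ = 4451·sin 6.2°/1299 = 4451·0.1080/1299 = 0.3701.
θ₂ = arcsin 0.3701 = 21.72° from the normal.

21.7°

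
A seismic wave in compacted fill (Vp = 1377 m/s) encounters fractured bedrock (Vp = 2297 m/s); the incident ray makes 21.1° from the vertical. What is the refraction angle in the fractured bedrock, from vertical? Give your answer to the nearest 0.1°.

Snell's law: sin θ₂ = (V₂/V₁)·sin θ₁ = (2297/1377)·sin 21.1° = 0.6005.
θ₂ = arcsin 0.6005 = 36.91° from the normal.

36.9°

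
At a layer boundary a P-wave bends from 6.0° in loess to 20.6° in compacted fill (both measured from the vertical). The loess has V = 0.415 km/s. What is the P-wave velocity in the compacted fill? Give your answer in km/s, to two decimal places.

1.40 km/s

sin 6.0° = 0.1045; sin 20.6° = 0.3518.
V₂ = V₁·(sin θ₂/sin θ₁) = 0.415·(0.3518/0.1045) = 1.40 km/s.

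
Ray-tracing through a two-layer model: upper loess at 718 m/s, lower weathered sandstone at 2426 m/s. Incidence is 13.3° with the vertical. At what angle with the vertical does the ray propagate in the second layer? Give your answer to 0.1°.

51.0°

sin θ₁/V₁ = sin θ₂/V₂ ⇒ sin θ₂ = 2426·sin 13.3°/718 = 2426·0.2300/718 = 0.7773.
θ₂ = arcsin 0.7773 = 51.01° from the normal.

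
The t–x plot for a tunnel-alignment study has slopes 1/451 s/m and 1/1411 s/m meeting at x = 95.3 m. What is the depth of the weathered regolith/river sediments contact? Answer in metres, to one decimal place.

34.2 m

x_cross = 2h·√((V₂+V₁)/(V₂−V₁)) → h = x_cross / (2·√((V₂+V₁)/(V₂−V₁))).
√((V₂+V₁)/(V₂−V₁)) = √((1411+451)/(1411−451)) = 1.3927.
h = 95.3 / (2·1.3927) = 34.21 m.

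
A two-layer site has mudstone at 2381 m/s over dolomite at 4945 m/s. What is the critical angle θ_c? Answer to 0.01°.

28.78°

At critical incidence the refracted ray runs along the interface (θ₂ = 90°), so sin θ_c = V₁/V₂.
θ_c = arcsin(2381/4945) = arcsin 0.4815 = 28.78°.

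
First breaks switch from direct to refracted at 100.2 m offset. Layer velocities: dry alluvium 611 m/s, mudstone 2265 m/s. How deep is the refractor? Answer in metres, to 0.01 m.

h = (x_cross/2)·√((V₂−V₁)/(V₂+V₁)).
(V₂−V₁)/(V₂+V₁) = (2265−611)/(2265+611) = 0.5751; √ = 0.7584.
h = (100.2/2)·0.7584 = 37.99 m.

37.99 m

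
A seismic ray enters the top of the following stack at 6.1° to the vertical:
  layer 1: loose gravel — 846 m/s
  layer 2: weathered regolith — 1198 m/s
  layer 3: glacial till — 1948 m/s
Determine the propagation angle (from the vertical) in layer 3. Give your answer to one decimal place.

14.2°

Snell's law across each interface conserves sin θ / V, so sin θ_3 = V_3·sin θ₁/V₁.
sin θ_3 = 1948 × sin 6.1° / 846 = 0.2447.
θ_3 = 14.16° from the vertical.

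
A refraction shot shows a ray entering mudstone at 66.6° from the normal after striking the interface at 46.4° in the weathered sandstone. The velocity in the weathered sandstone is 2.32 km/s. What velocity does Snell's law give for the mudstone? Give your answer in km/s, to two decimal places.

Snell's law: sin 46.4°/V₁ = sin 66.6°/V₂.
V₂ = V₁·sin 66.6°/sin 46.4° = 2.32 × 1.2673 = 2.94 km/s.

2.94 km/s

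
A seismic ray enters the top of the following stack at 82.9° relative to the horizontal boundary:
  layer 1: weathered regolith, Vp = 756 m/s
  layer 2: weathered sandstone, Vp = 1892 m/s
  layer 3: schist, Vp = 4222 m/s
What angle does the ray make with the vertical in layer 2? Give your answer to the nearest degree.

18°

From the normal: θ₁ = 90° − 82.9° = 7.1°.
Snell's law across each interface conserves sin θ / V, so sin θ_2 = V_2·sin θ₁/V₁.
sin θ_2 = 1892 × sin 7.1° / 756 = 0.3093.
θ_2 = 18.02° from the vertical.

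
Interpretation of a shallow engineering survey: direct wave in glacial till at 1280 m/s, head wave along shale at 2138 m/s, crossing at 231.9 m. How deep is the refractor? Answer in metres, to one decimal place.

h = (x_cross/2)·√((V₂−V₁)/(V₂+V₁)).
(V₂−V₁)/(V₂+V₁) = (2138−1280)/(2138+1280) = 0.2510; √ = 0.5010.
h = (231.9/2)·0.5010 = 58.09 m.

58.1 m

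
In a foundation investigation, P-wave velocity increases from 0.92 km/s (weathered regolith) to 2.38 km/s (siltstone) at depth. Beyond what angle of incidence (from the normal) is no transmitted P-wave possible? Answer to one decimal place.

Critical incidence: sin θ_c = V₁/V₂ = 0.92/2.38 = 0.3866.
θ_c = arcsin 0.3866 = 22.74°.

22.7°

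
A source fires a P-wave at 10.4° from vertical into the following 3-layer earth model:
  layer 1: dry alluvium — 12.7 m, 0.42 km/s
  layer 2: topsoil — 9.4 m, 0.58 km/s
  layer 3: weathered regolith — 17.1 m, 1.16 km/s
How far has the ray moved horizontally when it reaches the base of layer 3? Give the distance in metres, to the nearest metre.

15 m

p = sin θ₁/V₁ = sin 10.4°/0.42 = 4.2981e-01 s/km is conserved through the stack.
Layer 1: θ = 10.40°; offset = 12.7·tan 10.40° = 2.331 m.
Layer 2: sin θ = p·0.58 = 0.2493 → θ = 14.44°; offset = 9.4·tan 14.44° = 2.420 m.
Layer 3: sin θ = p·1.16 = 0.4986 → θ = 29.91°; offset = 17.1·tan 29.91° = 9.835 m.
Total horizontal offset = 14.586 m.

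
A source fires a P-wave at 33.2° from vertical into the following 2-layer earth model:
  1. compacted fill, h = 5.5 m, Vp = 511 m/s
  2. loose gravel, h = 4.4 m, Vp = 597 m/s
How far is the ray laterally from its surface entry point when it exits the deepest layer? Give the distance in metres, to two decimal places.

Apply Snell's law at each interface; in layer i the horizontal offset is hᵢ·tan θᵢ.
Layer 1: θ = 33.20°; offset = 5.5·tan 33.20° = 3.5991 m.
Layer 2: sin θ = 597·sin 33.2°/511 = 0.6397, θ = 39.77°; offset = 4.4·tan 39.77° = 3.6621 m.
Σ offsets = 7.2612 m.

7.26 m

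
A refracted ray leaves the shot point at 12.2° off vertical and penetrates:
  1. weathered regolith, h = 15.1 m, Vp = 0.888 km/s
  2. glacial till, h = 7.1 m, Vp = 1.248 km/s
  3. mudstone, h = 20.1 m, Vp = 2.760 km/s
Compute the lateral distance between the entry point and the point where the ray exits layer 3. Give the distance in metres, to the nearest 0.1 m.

Apply Snell's law at each interface; in layer i the horizontal offset is hᵢ·tan θᵢ.
Layer 1: θ = 12.20°; offset = 15.1·tan 12.20° = 3.265 m.
Layer 2: sin θ = 1.248·sin 12.2°/0.888 = 0.2970, θ = 17.28°; offset = 7.1·tan 17.28° = 2.208 m.
Layer 3: sin θ = 2.760·sin 12.2°/0.888 = 0.6568, θ = 41.06°; offset = 20.1·tan 41.06° = 17.508 m.
Summing the layer offsets gives 22.981 m.

23.0 m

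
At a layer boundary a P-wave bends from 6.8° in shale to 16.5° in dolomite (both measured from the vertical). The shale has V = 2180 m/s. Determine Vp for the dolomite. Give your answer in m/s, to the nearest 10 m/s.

sin 6.8° = 0.1184; sin 16.5° = 0.2840.
V₂ = V₁·(sin θ₂/sin θ₁) = 2180·(0.2840/0.1184) = 5229.16 m/s.

5230 m/s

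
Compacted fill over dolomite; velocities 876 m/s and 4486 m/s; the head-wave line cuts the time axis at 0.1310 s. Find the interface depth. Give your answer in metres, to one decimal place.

h = tᵢ·V₁·V₂ / (2·√(V₂²−V₁²)).
√(V₂²−V₁²) = √(4486² − 876²) = 4399.6 m/s.
h = 0.131 s × 876 × 4486 / (2 × 4399.6) = 58.50 m.

58.5 m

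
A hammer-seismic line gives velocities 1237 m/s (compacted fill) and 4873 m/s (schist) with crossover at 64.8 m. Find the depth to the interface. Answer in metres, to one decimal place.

25.0 m

h = (x_cross/2)·√((V₂−V₁)/(V₂+V₁)).
(V₂−V₁)/(V₂+V₁) = (4873−1237)/(4873+1237) = 0.5951; √ = 0.7714.
h = (64.8/2)·0.7714 = 24.99 m.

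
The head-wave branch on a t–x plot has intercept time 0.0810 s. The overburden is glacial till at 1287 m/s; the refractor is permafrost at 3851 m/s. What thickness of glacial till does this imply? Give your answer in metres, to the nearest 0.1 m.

55.3 m

θ_c = arcsin(1287/3851) = 19.52°; cos θ_c = 0.9425.
tᵢ = 2h cos θ_c/V₁ ⇒ h = tᵢ·V₁/(2 cos θ_c) = 0.081·1287/(2·0.9425) = 55.30 m.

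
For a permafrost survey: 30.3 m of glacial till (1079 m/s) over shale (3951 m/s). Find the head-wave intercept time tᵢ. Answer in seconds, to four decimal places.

tᵢ = 2h·√(V₂²−V₁²)/(V₁V₂).
√(V₂²−V₁²) = √(3951²−1079²) = 3800.8 m/s.
tᵢ = 2·30.3·3800.8/(1079·3951) = 0.05403 s.

0.0540 s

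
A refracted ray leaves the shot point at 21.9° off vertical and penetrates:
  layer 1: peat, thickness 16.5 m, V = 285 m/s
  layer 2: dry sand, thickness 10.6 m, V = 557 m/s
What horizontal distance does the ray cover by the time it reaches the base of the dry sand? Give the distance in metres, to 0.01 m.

17.92 m

Apply Snell's law at each interface; in layer i the horizontal offset is hᵢ·tan θᵢ.
Layer 1: θ = 21.90°; offset = 16.5·tan 21.90° = 6.6330 m.
Layer 2: sin θ = 557·sin 21.9°/285 = 0.7290, θ = 46.80°; offset = 10.6·tan 46.80° = 11.2876 m.
Σ offsets = 17.9206 m.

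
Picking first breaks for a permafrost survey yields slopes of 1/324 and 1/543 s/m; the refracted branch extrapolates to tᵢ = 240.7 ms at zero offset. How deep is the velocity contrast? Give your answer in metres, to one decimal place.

h = tᵢ·V₁·V₂ / (2·√(V₂²−V₁²)).
√(V₂²−V₁²) = √(543² − 324²) = 435.7 m/s.
h = 0.2407 s × 324 × 543 / (2 × 435.7) = 48.59 m.

48.6 m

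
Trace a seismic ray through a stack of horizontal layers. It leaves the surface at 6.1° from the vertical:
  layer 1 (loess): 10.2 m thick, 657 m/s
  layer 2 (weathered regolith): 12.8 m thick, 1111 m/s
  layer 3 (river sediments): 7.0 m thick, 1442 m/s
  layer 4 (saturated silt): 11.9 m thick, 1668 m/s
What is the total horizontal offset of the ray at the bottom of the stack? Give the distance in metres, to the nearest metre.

8 m

Apply Snell's law at each interface; in layer i the horizontal offset is hᵢ·tan θᵢ.
Layer 1: θ = 6.10°; offset = 10.2·tan 6.10° = 1.090 m.
Layer 2: sin θ = 1111·sin 6.1°/657 = 0.1797, θ = 10.35°; offset = 12.8·tan 10.35° = 2.338 m.
Layer 3: sin θ = 1442·sin 6.1°/657 = 0.2332, θ = 13.49°; offset = 7.0·tan 13.49° = 1.679 m.
Layer 4: sin θ = 1668·sin 6.1°/657 = 0.2698, θ = 15.65°; offset = 11.9·tan 15.65° = 3.334 m.
Σ offsets = 8.441 m.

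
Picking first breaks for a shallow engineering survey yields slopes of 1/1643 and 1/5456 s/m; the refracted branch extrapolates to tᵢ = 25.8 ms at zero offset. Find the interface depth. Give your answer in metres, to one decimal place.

h = tᵢ·V₁·V₂ / (2·√(V₂²−V₁²)).
√(V₂²−V₁²) = √(5456² − 1643²) = 5202.7 m/s.
h = 0.0258 s × 1643 × 5456 / (2 × 5202.7) = 22.23 m.

22.2 m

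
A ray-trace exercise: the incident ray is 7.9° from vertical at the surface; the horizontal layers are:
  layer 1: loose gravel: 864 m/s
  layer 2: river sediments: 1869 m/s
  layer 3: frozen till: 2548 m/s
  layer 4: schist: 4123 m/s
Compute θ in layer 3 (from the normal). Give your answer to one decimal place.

Snell's law across each interface conserves sin θ / V, so sin θ_3 = V_3·sin θ₁/V₁.
sin θ_3 = 2548 × sin 7.9° / 864 = 0.4053.
θ_3 = 23.91° from the vertical.

23.9°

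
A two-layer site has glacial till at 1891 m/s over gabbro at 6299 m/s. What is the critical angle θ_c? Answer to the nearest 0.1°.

17.5°

Critical incidence: sin θ_c = V₁/V₂ = 1891/6299 = 0.3002.
θ_c = arcsin 0.3002 = 17.47°.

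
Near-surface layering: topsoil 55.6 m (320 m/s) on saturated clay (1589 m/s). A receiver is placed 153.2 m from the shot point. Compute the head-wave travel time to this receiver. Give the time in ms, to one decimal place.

436.8 ms

θ_c = arcsin(V₁/V₂) = arcsin(320/1589) = 11.62°, cos θ_c = 0.9795.
Intercept time tᵢ = 2h cos θ_c / V₁ = 2·55.6·0.9795/320 = 0.34038 s.
t = x/V₂ + tᵢ = 153.2/1589 + 0.34038 = 0.43679 s.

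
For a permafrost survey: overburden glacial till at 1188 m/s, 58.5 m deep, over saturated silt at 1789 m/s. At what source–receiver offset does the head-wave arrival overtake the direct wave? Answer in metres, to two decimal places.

θ_c = arcsin(1188/1789) = 41.61°, so cos θ_c = 0.7477 and tᵢ = 2h cos θ_c/V₁ = 0.0736 s.
At crossover x/V₁ = x/V₂ + tᵢ ⇒ x = tᵢ/(1/V₁ − 1/V₂) = 0.07364/(8.4175e-04 − 5.5897e-04) = 260.40 m.

260.40 m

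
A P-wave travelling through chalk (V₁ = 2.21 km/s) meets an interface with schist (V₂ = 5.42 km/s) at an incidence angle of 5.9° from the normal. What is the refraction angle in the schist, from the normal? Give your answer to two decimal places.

14.60°

sin θ₁/V₁ = sin θ₂/V₂ ⇒ sin θ₂ = 5.42·sin 5.9°/2.21 = 5.42·0.1028/2.21 = 0.2521.
θ₂ = sin⁻¹(0.2521) = 14.60° (from vertical).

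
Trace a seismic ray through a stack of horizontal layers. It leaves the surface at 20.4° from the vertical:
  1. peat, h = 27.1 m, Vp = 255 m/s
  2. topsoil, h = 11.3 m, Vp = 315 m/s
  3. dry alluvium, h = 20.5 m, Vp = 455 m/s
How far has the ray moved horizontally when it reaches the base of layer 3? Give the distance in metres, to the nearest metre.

Ray parameter p = sin 20.4° / 255 m/s = 1.3669e-03 s/m.
Layer 1: θ = 20.40°; offset = 27.1·tan 20.40° = 10.078 m.
Layer 2: sin θ = p·315 = 0.4306 → θ = 25.50°; offset = 11.3·tan 25.50° = 5.391 m.
Layer 3: sin θ = p·455 = 0.6220 → θ = 38.46°; offset = 20.5·tan 38.46° = 16.283 m.
Σ offsets = 31.752 m.

32 m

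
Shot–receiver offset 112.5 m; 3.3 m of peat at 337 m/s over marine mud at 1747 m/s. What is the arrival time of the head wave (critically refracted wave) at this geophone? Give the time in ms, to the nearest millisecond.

θ_c = arcsin(V₁/V₂) = arcsin(337/1747) = 11.12°, cos θ_c = 0.9812.
Intercept time tᵢ = 2h cos θ_c / V₁ = 2·3.3·0.9812/337 = 0.01922 s.
t = x/V₂ + tᵢ = 112.5/1747 + 0.01922 = 0.08361 s.

84 ms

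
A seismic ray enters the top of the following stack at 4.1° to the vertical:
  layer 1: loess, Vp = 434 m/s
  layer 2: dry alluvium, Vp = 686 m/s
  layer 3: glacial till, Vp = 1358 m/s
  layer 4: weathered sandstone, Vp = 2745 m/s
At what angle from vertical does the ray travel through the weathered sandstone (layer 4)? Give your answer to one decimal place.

26.9°

Ray parameter p = sin 4.1° / 434 = 1.6474e-04 s/m.
sin θ_4 = p·V_4 = 1.6474e-04 × 2745 = 0.4522.
θ_4 = 26.89° from the vertical.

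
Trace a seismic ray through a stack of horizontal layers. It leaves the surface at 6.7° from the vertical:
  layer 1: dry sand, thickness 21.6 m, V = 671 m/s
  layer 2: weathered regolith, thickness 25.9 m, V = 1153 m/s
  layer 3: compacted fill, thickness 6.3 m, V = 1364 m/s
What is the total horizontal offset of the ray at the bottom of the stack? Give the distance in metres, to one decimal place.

9.4 m

Apply Snell's law at each interface; in layer i the horizontal offset is hᵢ·tan θᵢ.
Layer 1: θ = 6.70°; offset = 21.6·tan 6.70° = 2.537 m.
Layer 2: sin θ = 1153·sin 6.7°/671 = 0.2005, θ = 11.56°; offset = 25.9·tan 11.56° = 5.300 m.
Layer 3: sin θ = 1364·sin 6.7°/671 = 0.2372, θ = 13.72°; offset = 6.3·tan 13.72° = 1.538 m.
Σ offsets = 9.375 m.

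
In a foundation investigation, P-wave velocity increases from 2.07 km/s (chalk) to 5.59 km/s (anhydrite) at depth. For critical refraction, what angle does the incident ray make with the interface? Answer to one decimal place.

Critical incidence: sin θ_c = V₁/V₂ = 2.07/5.59 = 0.3703.
θ_c = arcsin 0.3703 = 21.73°.
Measured from the interface: 90° − 21.73° = 68.27°.

68.3°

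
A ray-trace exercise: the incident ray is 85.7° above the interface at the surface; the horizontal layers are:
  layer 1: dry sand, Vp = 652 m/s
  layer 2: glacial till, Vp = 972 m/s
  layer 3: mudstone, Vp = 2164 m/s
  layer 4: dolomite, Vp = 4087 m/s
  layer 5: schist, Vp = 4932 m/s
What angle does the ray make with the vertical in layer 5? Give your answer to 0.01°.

34.55°

From the normal: θ₁ = 90° − 85.7° = 4.3°.
Ray parameter p = sin 4.3° / 652 = 1.1500e-04 s/m.
sin θ_5 = p·V_5 = 1.1500e-04 × 4932 = 0.5672.
θ_5 = arcsin 0.5672 = 34.55°.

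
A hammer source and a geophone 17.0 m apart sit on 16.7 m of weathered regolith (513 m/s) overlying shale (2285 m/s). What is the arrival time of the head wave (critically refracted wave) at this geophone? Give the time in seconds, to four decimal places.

θ_c = arcsin(V₁/V₂) = arcsin(513/2285) = 12.97°, cos θ_c = 0.9745.
Intercept time tᵢ = 2h cos θ_c / V₁ = 2·16.7·0.9745/513 = 0.06345 s.
t = x/V₂ + tᵢ = 17.0/2285 + 0.06345 = 0.07089 s.

0.0709 s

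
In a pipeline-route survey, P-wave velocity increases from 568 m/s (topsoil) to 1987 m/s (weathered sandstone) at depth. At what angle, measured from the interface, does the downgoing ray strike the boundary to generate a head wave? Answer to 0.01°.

Critical incidence: sin θ_c = V₁/V₂ = 568/1987 = 0.2859.
θ_c = arcsin 0.2859 = 16.61°.
Measured from the interface: 90° − 16.61° = 73.39°.

73.39°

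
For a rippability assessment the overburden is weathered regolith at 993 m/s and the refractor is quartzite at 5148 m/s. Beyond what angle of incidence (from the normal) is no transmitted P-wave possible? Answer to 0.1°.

Critical incidence: sin θ_c = V₁/V₂ = 993/5148 = 0.1929.
θ_c = arcsin 0.1929 = 11.12°.

11.1°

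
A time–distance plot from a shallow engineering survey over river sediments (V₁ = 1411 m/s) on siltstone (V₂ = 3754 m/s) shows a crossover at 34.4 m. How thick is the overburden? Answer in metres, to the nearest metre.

x_cross = 2h·√((V₂+V₁)/(V₂−V₁)) → h = x_cross / (2·√((V₂+V₁)/(V₂−V₁))).
√((V₂+V₁)/(V₂−V₁)) = √((3754+1411)/(3754−1411)) = 1.4847.
h = 34.4 / (2·1.4847) = 11.58 m.

12 m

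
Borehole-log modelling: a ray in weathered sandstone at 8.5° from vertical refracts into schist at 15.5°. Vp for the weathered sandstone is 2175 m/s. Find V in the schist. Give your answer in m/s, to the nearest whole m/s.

sin 8.5° = 0.1478; sin 15.5° = 0.2672.
V₂ = V₁·(sin θ₂/sin θ₁) = 2175·(0.2672/0.1478) = 3932.38 m/s.

3932 m/s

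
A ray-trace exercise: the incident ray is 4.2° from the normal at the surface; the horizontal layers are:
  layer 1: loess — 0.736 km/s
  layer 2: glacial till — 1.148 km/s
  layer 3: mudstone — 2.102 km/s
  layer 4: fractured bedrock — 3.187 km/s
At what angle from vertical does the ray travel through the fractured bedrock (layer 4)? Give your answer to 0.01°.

Snell's law across each interface conserves sin θ / V, so sin θ_4 = V_4·sin θ₁/V₁.
sin θ_4 = 3.187 × sin 4.2° / 0.736 = 0.3171.
θ_4 = arcsin 0.3171 = 18.49°.

18.49°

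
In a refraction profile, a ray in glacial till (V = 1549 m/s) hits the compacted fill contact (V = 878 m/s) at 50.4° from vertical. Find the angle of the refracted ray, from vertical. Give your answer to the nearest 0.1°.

Snell's law: sin θ₂ = (V₂/V₁)·sin θ₁ = (878/1549)·sin 50.4° = 0.4367.
θ₂ = arcsin 0.4367 = 25.90° from the normal.

25.9°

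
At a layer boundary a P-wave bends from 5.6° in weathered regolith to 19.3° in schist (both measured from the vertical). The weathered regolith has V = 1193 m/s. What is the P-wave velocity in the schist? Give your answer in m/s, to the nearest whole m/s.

Snell's law: sin 5.6°/V₁ = sin 19.3°/V₂.
V₂ = V₁·sin 19.3°/sin 5.6° = 1193 × 3.3870 = 4040.70 m/s.

4041 m/s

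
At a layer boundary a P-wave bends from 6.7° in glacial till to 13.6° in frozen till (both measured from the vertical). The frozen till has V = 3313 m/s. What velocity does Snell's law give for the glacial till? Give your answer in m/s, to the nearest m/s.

1644 m/s

sin 6.7° = 0.1167; sin 13.6° = 0.2351.
V₁ = V₂·(sin θ₁/sin θ₂) = 3313·(0.1167/0.2351) = 1643.82 m/s.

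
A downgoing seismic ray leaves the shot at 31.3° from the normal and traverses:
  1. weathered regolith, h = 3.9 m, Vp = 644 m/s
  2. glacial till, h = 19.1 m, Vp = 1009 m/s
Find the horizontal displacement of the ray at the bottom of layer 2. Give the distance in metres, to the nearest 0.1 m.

Apply Snell's law at each interface; in layer i the horizontal offset is hᵢ·tan θᵢ.
Layer 1: θ = 31.30°; offset = 3.9·tan 31.30° = 2.371 m.
Layer 2: sin θ = 1009·sin 31.3°/644 = 0.8140, θ = 54.49°; offset = 19.1·tan 54.49° = 26.763 m.
Total horizontal offset = 29.134 m.

29.1 m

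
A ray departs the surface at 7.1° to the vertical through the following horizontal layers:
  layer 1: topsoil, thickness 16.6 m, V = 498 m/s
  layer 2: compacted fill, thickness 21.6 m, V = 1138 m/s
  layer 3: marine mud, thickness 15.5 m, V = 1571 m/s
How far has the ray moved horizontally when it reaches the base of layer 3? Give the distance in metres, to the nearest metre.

Ray parameter p = sin 7.1° / 498 m/s = 2.4820e-04 s/m.
Layer 1: θ = 7.10°; offset = 16.6·tan 7.10° = 2.068 m.
Layer 2: sin θ = p·1138 = 0.2824 → θ = 16.41°; offset = 21.6·tan 16.41° = 6.360 m.
Layer 3: sin θ = p·1571 = 0.3899 → θ = 22.95°; offset = 15.5·tan 22.95° = 6.563 m.
Σ offsets = 14.991 m.

15 m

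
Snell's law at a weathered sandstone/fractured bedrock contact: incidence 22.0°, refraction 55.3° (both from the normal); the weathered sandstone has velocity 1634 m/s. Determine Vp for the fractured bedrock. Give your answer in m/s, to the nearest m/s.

sin 22.0° = 0.3746; sin 55.3° = 0.8221.
V₂ = V₁·(sin θ₂/sin θ₁) = 1634·(0.8221/0.3746) = 3586.12 m/s.

3586 m/s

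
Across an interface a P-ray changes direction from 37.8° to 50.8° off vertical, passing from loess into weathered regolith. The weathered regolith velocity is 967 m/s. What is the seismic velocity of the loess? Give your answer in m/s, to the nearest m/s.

Snell's law: sin 37.8°/V₁ = sin 50.8°/V₂.
V₁ = V₂·sin 37.8°/sin 50.8° = 967 × 0.7909 = 764.80 m/s.

765 m/s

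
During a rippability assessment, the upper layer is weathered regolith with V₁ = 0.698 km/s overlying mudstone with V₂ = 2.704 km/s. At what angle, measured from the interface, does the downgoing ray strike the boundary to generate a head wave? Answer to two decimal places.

75.04°

Critical incidence: sin θ_c = V₁/V₂ = 0.698/2.704 = 0.2581.
θ_c = arcsin 0.2581 = 14.96°.
Measured from the interface: 90° − 14.96° = 75.04°.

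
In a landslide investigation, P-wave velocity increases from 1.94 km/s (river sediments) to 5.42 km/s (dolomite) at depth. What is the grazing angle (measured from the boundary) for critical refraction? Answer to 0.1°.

Critical incidence: sin θ_c = V₁/V₂ = 1.94/5.42 = 0.3579.
θ_c = arcsin 0.3579 = 20.97°.
Measured from the interface: 90° − 20.97° = 69.03°.

69.0°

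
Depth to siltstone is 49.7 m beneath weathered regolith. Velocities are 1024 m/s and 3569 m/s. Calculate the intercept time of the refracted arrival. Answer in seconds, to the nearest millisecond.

0.093 s

θ_c = arcsin(V₁/V₂) = arcsin(1024/3569) = 16.67°; cos θ_c = 0.9580.
tᵢ = 2h·cos θ_c / V₁ = 2·49.7·0.9580 / 1024 = 0.09299 s.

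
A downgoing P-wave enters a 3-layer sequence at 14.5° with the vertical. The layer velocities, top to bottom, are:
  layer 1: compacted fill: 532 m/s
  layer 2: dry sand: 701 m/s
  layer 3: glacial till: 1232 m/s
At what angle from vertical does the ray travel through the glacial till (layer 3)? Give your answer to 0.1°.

35.4°

Ray parameter p = sin 14.5° / 532 = 4.7064e-04 s/m.
sin θ_3 = p·V_3 = 4.7064e-04 × 1232 = 0.5798.
θ_3 = 35.44° from the vertical.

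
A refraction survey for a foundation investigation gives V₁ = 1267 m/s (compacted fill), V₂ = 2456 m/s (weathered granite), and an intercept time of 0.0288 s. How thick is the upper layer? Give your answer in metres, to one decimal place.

h = tᵢ·V₁·V₂ / (2·√(V₂²−V₁²)).
√(V₂²−V₁²) = √(2456² − 1267²) = 2104.0 m/s.
h = 0.0288 s × 1267 × 2456 / (2 × 2104.0) = 21.30 m.

21.3 m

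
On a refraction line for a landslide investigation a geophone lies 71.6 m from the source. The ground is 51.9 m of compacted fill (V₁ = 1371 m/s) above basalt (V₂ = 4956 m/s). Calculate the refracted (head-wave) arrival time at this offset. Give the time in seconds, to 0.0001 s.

0.0872 s

θ_c = arcsin(V₁/V₂) = arcsin(1371/4956) = 16.06°, cos θ_c = 0.9610.
Intercept time tᵢ = 2h cos θ_c / V₁ = 2·51.9·0.9610/1371 = 0.07276 s.
t = x/V₂ + tᵢ = 71.6/4956 + 0.07276 = 0.08720 s.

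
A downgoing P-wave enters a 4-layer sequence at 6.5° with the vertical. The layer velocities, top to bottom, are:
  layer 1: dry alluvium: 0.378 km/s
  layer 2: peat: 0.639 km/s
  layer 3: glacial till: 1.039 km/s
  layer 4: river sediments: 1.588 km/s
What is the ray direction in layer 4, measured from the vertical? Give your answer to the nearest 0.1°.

28.4°

Snell's law across each interface conserves sin θ / V, so sin θ_4 = V_4·sin θ₁/V₁.
sin θ_4 = 1.588 × sin 6.5° / 0.378 = 0.4756.
θ_4 = arcsin 0.4756 = 28.40°.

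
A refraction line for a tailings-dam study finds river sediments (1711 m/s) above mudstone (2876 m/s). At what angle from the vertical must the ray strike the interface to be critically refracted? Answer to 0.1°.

At critical incidence the refracted ray runs along the interface (θ₂ = 90°), so sin θ_c = V₁/V₂.
θ_c = arcsin(1711/2876) = arcsin 0.5949 = 36.51°.

36.5°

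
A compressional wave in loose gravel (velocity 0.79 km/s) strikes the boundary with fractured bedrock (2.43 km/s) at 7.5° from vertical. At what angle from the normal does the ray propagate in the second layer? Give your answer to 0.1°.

sin θ₁/V₁ = sin θ₂/V₂ ⇒ sin θ₂ = 2.43·sin 7.5°/0.79 = 2.43·0.1305/0.79 = 0.4015.
θ₂ = arcsin 0.4015 = 23.67° from the normal.

23.7°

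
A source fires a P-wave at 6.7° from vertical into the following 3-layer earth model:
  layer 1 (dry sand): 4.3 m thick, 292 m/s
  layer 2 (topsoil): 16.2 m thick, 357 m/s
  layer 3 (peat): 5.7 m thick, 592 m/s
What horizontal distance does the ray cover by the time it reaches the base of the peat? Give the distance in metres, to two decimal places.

4.23 m

Ray parameter p = sin 6.7° / 292 m/s = 3.9956e-04 s/m.
Layer 1: θ = 6.70°; offset = 4.3·tan 6.70° = 0.5051 m.
Layer 2: sin θ = p·357 = 0.1426 → θ = 8.20°; offset = 16.2·tan 8.20° = 2.3347 m.
Layer 3: sin θ = p·592 = 0.2365 → θ = 13.68°; offset = 5.7·tan 13.68° = 1.3876 m.
Σ offsets = 4.2275 m.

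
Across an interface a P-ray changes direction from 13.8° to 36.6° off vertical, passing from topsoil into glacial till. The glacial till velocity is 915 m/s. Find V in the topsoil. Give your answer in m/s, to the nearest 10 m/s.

sin 13.8° = 0.2385; sin 36.6° = 0.5962.
V₁ = V₂·(sin θ₁/sin θ₂) = 915·(0.2385/0.5962) = 366.07 m/s.

370 m/s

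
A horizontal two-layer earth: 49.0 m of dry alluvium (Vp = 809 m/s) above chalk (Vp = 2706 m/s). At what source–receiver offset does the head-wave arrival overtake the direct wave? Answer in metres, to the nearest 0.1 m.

133.4 m

θ_c = arcsin(809/2706) = 17.40°, so cos θ_c = 0.9543 and tᵢ = 2h cos θ_c/V₁ = 0.1156 s.
At crossover x/V₁ = x/V₂ + tᵢ ⇒ x = tᵢ/(1/V₁ − 1/V₂) = 0.11560/(1.2361e-03 − 3.6955e-04) = 133.40 m.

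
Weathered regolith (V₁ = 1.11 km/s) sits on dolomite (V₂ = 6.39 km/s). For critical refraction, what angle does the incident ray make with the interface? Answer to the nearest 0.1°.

Critical incidence: sin θ_c = V₁/V₂ = 1.11/6.39 = 0.1737.
θ_c = arcsin 0.1737 = 10.00°.
Measured from the interface: 90° − 10.00° = 80.00°.

80.0°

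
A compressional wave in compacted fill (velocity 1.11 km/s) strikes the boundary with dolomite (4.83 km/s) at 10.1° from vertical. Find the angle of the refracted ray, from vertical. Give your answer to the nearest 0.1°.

sin θ₁/V₁ = sin θ₂/V₂ ⇒ sin θ₂ = 4.83·sin 10.1°/1.11 = 4.83·0.1754/1.11 = 0.7631.
θ₂ = arcsin 0.7631 = 49.74° from the normal.

49.7°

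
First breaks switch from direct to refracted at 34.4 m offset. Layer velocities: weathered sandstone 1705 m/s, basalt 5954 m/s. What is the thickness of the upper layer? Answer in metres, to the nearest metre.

13 m

h = (x_cross/2)·√((V₂−V₁)/(V₂+V₁)).
(V₂−V₁)/(V₂+V₁) = (5954−1705)/(5954+1705) = 0.5548; √ = 0.7448.
h = (34.4/2)·0.7448 = 12.81 m.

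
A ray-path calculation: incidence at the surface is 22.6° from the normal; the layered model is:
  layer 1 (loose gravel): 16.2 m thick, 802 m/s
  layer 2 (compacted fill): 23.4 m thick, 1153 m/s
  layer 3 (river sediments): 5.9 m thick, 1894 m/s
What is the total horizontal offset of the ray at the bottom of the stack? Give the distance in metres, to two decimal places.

Apply Snell's law at each interface; in layer i the horizontal offset is hᵢ·tan θᵢ.
Layer 1: θ = 22.60°; offset = 16.2·tan 22.60° = 6.7434 m.
Layer 2: sin θ = 1153·sin 22.6°/802 = 0.5525, θ = 33.54°; offset = 23.4·tan 33.54° = 15.5102 m.
Layer 3: sin θ = 1894·sin 22.6°/802 = 0.9076, θ = 65.17°; offset = 5.9·tan 65.17° = 12.7506 m.
Total horizontal offset = 35.0043 m.

35.00 m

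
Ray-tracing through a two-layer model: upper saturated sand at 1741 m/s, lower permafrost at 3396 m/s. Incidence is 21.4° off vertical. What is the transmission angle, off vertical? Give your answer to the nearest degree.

45°

sin θ₁/V₁ = sin θ₂/V₂ ⇒ sin θ₂ = 3396·sin 21.4°/1741 = 3396·0.3649/1741 = 0.7117.
θ₂ = arcsin 0.7117 = 45.38° from the normal.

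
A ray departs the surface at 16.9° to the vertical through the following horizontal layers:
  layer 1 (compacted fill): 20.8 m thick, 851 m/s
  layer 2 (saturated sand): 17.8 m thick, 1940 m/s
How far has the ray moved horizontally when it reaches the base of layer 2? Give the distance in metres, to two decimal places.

Apply Snell's law at each interface; in layer i the horizontal offset is hᵢ·tan θᵢ.
Layer 1: θ = 16.90°; offset = 20.8·tan 16.90° = 6.3195 m.
Layer 2: sin θ = 1940·sin 16.9°/851 = 0.6627, θ = 41.51°; offset = 17.8·tan 41.51° = 15.7517 m.
Σ offsets = 22.0712 m.

22.07 m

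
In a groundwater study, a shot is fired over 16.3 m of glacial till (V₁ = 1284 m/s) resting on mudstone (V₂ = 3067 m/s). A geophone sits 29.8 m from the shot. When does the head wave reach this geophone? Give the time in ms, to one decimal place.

32.8 ms

θ_c = arcsin(V₁/V₂) = arcsin(1284/3067) = 24.75°, cos θ_c = 0.9081.
Intercept time tᵢ = 2h cos θ_c / V₁ = 2·16.3·0.9081/1284 = 0.02306 s.
t = x/V₂ + tᵢ = 29.8/3067 + 0.02306 = 0.03277 s.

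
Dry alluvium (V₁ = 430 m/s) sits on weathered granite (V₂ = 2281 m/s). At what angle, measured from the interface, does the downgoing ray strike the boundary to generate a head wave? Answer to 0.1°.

Critical incidence: sin θ_c = V₁/V₂ = 430/2281 = 0.1885.
θ_c = arcsin 0.1885 = 10.87°.
Measured from the interface: 90° − 10.87° = 79.13°.

79.1°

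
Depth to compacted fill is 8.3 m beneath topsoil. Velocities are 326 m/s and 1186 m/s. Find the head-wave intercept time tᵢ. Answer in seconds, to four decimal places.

0.0490 s

θ_c = arcsin(V₁/V₂) = arcsin(326/1186) = 15.95°; cos θ_c = 0.9615.
tᵢ = 2h·cos θ_c / V₁ = 2·8.3·0.9615 / 326 = 0.04896 s.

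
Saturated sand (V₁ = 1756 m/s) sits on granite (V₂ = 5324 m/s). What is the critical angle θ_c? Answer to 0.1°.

Critical incidence: sin θ_c = V₁/V₂ = 1756/5324 = 0.3298.
θ_c = arcsin 0.3298 = 19.26°.

19.3°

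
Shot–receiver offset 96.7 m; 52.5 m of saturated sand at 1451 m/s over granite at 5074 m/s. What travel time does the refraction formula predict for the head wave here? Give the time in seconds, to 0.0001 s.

θ_c = arcsin(V₁/V₂) = arcsin(1451/5074) = 16.62°, cos θ_c = 0.9582.
Intercept time tᵢ = 2h cos θ_c / V₁ = 2·52.5·0.9582/1451 = 0.06934 s.
t = x/V₂ + tᵢ = 96.7/5074 + 0.06934 = 0.08840 s.

0.0884 s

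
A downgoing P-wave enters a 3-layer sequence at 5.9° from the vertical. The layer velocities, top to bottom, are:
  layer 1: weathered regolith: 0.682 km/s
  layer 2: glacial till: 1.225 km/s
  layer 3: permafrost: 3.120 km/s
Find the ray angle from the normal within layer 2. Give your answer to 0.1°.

10.6°

Ray parameter p = sin 5.9° / 0.682 = 1.5072e-01 s/km.
sin θ_2 = p·V_2 = 1.5072e-01 × 1.225 = 0.1846.
θ_2 = arcsin 0.1846 = 10.64°.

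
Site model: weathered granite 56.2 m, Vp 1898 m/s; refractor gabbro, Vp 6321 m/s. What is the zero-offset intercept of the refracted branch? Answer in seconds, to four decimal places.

0.0565 s

θ_c = arcsin(V₁/V₂) = arcsin(1898/6321) = 17.47°; cos θ_c = 0.9539.
tᵢ = 2h·cos θ_c / V₁ = 2·56.2·0.9539 / 1898 = 0.05649 s.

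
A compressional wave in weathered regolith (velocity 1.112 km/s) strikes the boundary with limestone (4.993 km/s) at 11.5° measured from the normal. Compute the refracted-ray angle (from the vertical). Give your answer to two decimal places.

Snell's law: sin θ₂ = (V₂/V₁)·sin θ₁ = (4.993/1.112)·sin 11.5° = 0.8952.
θ₂ = sin⁻¹(0.8952) = 63.53° (from vertical).

63.53°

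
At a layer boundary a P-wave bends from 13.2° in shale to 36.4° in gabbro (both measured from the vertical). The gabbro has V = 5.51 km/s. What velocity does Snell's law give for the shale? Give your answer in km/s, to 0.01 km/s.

Snell's law: sin 13.2°/V₁ = sin 36.4°/V₂.
V₁ = V₂·sin 13.2°/sin 36.4° = 5.51 × 0.3848 = 2.12 km/s.

2.12 km/s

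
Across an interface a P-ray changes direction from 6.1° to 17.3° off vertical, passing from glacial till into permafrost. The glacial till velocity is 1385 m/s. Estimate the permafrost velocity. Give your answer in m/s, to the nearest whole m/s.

3876 m/s

sin 6.1° = 0.1063; sin 17.3° = 0.2974.
V₂ = V₁·(sin θ₂/sin θ₁) = 1385·(0.2974/0.1063) = 3875.86 m/s.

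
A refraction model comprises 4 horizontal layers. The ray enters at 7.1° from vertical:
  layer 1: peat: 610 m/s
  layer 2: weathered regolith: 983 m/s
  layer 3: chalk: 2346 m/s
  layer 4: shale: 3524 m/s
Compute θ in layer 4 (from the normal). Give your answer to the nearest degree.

Ray parameter p = sin 7.1° / 610 = 2.0263e-04 s/m.
sin θ_4 = p·V_4 = 2.0263e-04 × 3524 = 0.7141.
θ_4 = 45.57° from the vertical.

46°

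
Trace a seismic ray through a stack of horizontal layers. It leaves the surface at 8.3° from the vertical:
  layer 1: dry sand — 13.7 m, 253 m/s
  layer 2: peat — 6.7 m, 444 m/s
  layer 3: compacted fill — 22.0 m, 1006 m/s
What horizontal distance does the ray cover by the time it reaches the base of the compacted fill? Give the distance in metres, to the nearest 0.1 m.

19.2 m

Apply Snell's law at each interface; in layer i the horizontal offset is hᵢ·tan θᵢ.
Layer 1: θ = 8.30°; offset = 13.7·tan 8.30° = 1.999 m.
Layer 2: sin θ = 444·sin 8.3°/253 = 0.2533, θ = 14.68°; offset = 6.7·tan 14.68° = 1.755 m.
Layer 3: sin θ = 1006·sin 8.3°/253 = 0.5740, θ = 35.03°; offset = 22.0·tan 35.03° = 15.422 m.
Total horizontal offset = 19.175 m.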